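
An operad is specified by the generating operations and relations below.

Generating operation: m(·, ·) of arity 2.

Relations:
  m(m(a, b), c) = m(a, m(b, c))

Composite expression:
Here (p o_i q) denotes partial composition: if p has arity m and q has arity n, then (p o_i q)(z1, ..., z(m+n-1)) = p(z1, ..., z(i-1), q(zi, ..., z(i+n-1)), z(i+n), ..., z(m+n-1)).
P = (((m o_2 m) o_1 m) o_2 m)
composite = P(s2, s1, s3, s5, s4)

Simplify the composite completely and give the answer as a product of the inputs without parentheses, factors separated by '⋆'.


s2 ⋆ s1 ⋆ s3 ⋆ s5 ⋆ s4


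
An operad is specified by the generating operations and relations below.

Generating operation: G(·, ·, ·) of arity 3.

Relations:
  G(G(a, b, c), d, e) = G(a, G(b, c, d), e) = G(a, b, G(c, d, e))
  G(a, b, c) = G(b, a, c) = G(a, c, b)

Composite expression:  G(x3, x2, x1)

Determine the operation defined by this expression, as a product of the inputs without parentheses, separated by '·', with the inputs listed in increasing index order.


x1 · x2 · x3

With G associative and commutative, the x-input set is all that matters.
G(x3, x2, x1) collapses to x3 · x2 · x1
rearranged into index order: x1 · x2 · x3


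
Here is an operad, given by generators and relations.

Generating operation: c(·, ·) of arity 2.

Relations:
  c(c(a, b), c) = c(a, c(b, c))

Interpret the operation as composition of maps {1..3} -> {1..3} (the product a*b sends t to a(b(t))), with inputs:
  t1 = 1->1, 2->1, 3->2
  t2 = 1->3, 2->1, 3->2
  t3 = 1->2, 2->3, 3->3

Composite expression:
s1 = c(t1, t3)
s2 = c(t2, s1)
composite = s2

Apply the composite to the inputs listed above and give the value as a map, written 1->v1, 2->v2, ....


1->3, 2->1, 3->1

c(t1, t3) = 1->1, 2->2, 3->2
c(t2, c(t1, t3)) = 1->3, 2->1, 3->1


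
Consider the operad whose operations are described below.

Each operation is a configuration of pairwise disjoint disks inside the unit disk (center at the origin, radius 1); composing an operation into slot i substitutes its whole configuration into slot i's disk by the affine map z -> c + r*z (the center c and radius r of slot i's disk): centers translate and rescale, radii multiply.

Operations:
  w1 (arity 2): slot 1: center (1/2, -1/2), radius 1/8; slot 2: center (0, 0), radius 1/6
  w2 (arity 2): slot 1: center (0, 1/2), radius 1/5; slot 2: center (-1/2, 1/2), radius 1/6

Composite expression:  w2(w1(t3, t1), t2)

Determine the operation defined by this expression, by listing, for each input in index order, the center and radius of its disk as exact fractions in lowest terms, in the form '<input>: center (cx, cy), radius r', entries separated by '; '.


t1: center (0, 1/2), radius 1/30; t2: center (-1/2, 1/2), radius 1/6; t3: center (1/10, 2/5), radius 1/40

Each t-disk chains the slot maps above it in w2; radii multiply.
input t3: composing its 2 substitution steps yields center (1/10, 2/5), radius 1/40
input t1: composing its 2 substitution steps yields center (0, 1/2), radius 1/30
input t2: composing its 1 substitution step yields center (-1/2, 1/2), radius 1/6


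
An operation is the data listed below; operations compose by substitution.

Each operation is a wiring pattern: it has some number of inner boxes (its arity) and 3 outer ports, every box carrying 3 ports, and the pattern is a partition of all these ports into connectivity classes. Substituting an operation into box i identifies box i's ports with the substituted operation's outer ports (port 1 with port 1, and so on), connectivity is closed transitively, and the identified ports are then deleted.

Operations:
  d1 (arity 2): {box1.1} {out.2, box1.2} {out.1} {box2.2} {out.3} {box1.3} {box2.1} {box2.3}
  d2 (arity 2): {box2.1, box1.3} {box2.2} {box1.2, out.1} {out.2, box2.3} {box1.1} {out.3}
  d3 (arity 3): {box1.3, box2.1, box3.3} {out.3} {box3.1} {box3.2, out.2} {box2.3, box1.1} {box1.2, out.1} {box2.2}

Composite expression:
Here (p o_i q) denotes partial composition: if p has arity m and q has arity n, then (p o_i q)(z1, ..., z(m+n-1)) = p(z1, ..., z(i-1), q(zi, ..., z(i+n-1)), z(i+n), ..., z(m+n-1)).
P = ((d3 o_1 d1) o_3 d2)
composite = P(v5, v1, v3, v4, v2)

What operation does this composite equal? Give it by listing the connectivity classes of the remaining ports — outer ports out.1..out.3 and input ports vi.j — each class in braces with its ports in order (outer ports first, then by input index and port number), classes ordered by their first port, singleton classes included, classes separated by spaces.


{out.1, v5.2} {out.2, v2.2} {out.3} {v1.1} {v1.2} {v1.3} {v2.1} {v2.3, v3.2} {v3.1} {v3.3, v4.1} {v4.2} {v4.3} {v5.1} {v5.3}

Substituting into d3 glues patterns; closure does the rest.
d1 over (v5, v1) gives {out.1} {out.2, v5.2} {out.3} {v1.1} {v1.2} {v1.3} {v5.1} {v5.3}, out.j being that stage's outer ports
d2 over (v3, v4) gives {out.1, v3.2} {out.2, v4.3} {out.3} {v3.1} {v3.3, v4.1} {v4.2}, out.j being that stage's outer ports
d3 over (v5, v1, v3, v4, v2) gives {out.1, v5.2} {out.2, v2.2} {out.3} {v1.1} {v1.2} {v1.3} {v2.1} {v2.3, v3.2} {v3.1} {v3.3, v4.1} {v4.2} {v4.3} {v5.1} {v5.3}, out.j being that stage's outer ports


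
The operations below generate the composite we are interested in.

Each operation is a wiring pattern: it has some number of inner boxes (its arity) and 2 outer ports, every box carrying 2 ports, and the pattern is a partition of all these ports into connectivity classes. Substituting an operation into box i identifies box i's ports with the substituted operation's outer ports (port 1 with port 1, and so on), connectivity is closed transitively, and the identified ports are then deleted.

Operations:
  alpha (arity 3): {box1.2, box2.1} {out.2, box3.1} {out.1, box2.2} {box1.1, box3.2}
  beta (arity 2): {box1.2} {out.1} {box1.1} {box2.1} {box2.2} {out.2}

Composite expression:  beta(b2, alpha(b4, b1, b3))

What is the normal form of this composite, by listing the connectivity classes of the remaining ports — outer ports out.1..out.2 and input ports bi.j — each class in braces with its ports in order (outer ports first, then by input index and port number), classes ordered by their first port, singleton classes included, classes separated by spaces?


{out.1} {out.2} {b1.1, b4.2} {b1.2} {b2.1} {b2.2} {b3.1} {b3.2, b4.1}

Connectivity passes through glued beta-boundaries; trace each wire chain.
after alpha, the pattern on (b4, b1, b3) reads {out.1, b1.2} {out.2, b3.1} {b1.1, b4.2} {b3.2, b4.1} (out.j = its outer ports)
after beta, the pattern on (b2, b4, b1, b3) reads {out.1} {out.2} {b1.1, b4.2} {b1.2} {b2.1} {b2.2} {b3.1} {b3.2, b4.1} (out.j = its outer ports)


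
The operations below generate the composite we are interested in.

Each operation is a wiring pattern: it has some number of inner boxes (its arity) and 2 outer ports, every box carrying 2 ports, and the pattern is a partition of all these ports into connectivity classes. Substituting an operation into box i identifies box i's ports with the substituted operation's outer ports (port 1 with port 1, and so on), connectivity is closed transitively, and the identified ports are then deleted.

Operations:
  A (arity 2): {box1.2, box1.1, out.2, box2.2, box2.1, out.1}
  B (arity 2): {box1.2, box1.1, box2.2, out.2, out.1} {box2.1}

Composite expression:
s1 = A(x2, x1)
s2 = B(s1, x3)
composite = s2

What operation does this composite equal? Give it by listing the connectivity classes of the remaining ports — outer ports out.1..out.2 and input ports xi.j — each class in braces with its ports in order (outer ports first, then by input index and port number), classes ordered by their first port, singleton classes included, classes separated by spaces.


Substituting into B glues patterns; closure does the rest.
the subtree at A composes to {out.1, out.2, x1.1, x1.2, x2.1, x2.2} on (x2, x1); out.j = own outer ports
the subtree at B composes to {out.1, out.2, x1.1, x1.2, x2.1, x2.2, x3.2} {x3.1} on (x2, x1, x3); out.j = own outer ports

{out.1, out.2, x1.1, x1.2, x2.1, x2.2, x3.2} {x3.1}


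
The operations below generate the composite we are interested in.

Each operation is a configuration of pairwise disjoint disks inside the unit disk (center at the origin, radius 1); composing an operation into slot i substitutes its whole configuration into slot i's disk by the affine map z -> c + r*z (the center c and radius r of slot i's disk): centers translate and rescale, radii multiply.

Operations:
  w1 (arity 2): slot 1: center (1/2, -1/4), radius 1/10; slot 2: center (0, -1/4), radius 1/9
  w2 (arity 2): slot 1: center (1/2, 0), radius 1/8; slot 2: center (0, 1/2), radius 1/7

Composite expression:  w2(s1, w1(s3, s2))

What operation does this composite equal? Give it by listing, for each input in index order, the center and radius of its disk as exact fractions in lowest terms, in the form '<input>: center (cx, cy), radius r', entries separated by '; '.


Only the slot chain above each s matters under w2; compose those maps.
s1: after 1 affine step, its disk has center (1/2, 0), radius 1/8
s3: after 2 affine steps, its disk has center (1/14, 13/28), radius 1/70
s2: after 2 affine steps, its disk has center (0, 13/28), radius 1/63

s1: center (1/2, 0), radius 1/8; s2: center (0, 13/28), radius 1/63; s3: center (1/14, 13/28), radius 1/70


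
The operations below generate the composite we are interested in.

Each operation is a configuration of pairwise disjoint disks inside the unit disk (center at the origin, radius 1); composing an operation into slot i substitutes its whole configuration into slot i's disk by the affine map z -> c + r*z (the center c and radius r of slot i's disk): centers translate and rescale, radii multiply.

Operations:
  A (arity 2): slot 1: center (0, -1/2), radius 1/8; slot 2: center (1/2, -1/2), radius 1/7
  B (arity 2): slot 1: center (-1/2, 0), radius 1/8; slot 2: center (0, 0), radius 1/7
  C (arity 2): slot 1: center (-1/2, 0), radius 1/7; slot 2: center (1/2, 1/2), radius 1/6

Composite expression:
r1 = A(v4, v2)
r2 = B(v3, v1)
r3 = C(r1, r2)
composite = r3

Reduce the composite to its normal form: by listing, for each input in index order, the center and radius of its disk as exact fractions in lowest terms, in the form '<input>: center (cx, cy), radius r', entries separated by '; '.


v1: center (1/2, 1/2), radius 1/42; v2: center (-3/7, -1/14), radius 1/49; v3: center (5/12, 1/2), radius 1/48; v4: center (-1/2, -1/14), radius 1/56


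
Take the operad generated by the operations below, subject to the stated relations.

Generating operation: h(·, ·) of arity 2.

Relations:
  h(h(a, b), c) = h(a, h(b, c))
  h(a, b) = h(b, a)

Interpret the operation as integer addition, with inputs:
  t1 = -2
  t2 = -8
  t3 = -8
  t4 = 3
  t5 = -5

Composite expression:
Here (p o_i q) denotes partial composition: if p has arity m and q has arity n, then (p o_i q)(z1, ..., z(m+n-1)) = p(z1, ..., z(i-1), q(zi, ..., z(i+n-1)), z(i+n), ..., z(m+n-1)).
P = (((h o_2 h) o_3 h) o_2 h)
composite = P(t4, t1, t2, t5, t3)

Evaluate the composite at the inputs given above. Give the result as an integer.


-20

h(t1, t2) = -10
h(t5, t3) = -13
h(h(t1, t2), h(t5, t3)) = -23
h(t4, h(h(t1, t2), h(t5, t3))) = -20


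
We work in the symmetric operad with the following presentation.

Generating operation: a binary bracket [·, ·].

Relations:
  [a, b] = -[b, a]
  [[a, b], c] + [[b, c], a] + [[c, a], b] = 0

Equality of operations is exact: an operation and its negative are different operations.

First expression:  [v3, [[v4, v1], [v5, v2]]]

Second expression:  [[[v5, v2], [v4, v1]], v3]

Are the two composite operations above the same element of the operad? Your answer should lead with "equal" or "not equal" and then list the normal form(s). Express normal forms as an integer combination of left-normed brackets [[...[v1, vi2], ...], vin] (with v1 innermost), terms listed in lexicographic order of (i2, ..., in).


The first expression reduces to -[[[[v1, v4], v2], v5], v3] + [[[[v1, v4], v5], v2], v3]
The second expression reduces to -[[[[v1, v4], v2], v5], v3] + [[[[v1, v4], v5], v2], v3]
Same normal form: equal.

equal; the common form is -[[[[v1, v4], v2], v5], v3] + [[[[v1, v4], v5], v2], v3]


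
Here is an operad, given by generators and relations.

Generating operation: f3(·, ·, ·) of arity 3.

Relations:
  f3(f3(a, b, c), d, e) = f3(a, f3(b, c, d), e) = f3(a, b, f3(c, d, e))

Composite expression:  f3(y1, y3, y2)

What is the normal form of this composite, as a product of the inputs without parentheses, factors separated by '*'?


Key point: f3 is associative — brackets drop, the y-order remains.
f3(y1, y3, y2) flattens to y1 * y3 * y2

y1 * y3 * y2


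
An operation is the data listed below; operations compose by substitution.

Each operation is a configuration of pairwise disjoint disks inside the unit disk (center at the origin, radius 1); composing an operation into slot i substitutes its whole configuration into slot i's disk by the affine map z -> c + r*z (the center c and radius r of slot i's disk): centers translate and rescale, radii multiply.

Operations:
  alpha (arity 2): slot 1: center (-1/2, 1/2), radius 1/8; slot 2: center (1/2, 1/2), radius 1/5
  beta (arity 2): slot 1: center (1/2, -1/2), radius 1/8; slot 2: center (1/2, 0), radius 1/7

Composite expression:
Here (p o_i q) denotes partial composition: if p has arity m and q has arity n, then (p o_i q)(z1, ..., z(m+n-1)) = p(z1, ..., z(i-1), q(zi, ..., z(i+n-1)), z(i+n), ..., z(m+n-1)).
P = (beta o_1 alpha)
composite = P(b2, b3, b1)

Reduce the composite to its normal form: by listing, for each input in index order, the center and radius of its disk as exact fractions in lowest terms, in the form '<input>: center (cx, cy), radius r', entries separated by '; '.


Follow each b-input down from beta: c' goes to c + r*c', radius to r*r'.
b2: after 2 affine steps, its disk has center (7/16, -7/16), radius 1/64
b3: after 2 affine steps, its disk has center (9/16, -7/16), radius 1/40
b1: after 1 affine step, its disk has center (1/2, 0), radius 1/7

b1: center (1/2, 0), radius 1/7; b2: center (7/16, -7/16), radius 1/64; b3: center (9/16, -7/16), radius 1/40


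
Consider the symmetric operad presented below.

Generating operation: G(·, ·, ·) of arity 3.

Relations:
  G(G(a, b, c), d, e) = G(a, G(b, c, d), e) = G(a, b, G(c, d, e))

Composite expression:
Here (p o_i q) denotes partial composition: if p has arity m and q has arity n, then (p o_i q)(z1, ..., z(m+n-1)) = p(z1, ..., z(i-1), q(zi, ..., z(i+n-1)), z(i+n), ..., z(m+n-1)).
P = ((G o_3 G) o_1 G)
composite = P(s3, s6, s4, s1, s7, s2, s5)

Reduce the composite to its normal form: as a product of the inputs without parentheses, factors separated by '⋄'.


Key point: G is associative — brackets drop, the s-order remains.
G(s3, s6, s4) collapses to s3 ⋄ s6 ⋄ s4
G(s7, s2, s5) collapses to s7 ⋄ s2 ⋄ s5
G(G(s3, s6, s4), s1, G(s7, s2, s5)) collapses to s3 ⋄ s6 ⋄ s4 ⋄ s1 ⋄ s7 ⋄ s2 ⋄ s5

s3 ⋄ s6 ⋄ s4 ⋄ s1 ⋄ s7 ⋄ s2 ⋄ s5


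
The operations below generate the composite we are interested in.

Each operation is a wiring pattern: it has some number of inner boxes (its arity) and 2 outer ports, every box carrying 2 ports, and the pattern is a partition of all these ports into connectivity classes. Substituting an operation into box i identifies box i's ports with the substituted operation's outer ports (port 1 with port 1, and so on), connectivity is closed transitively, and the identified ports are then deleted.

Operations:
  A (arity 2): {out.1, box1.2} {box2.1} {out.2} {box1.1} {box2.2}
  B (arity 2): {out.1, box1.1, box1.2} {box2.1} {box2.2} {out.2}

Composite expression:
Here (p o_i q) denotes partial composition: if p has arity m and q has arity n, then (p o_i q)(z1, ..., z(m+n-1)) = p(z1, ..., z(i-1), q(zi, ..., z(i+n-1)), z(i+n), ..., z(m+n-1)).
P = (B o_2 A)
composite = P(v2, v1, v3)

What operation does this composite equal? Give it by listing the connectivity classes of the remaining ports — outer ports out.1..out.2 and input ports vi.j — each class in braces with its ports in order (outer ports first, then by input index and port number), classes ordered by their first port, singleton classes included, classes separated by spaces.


{out.1, v2.1, v2.2} {out.2} {v1.1} {v1.2} {v3.1} {v3.2}

After gluing at B, chains via deleted ports link the v-ports.
stage A: inputs (v1, v3), connectivity {out.1, v1.2} {out.2} {v1.1} {v3.1} {v3.2}, out.j its boundary
stage B: inputs (v2, v1, v3), connectivity {out.1, v2.1, v2.2} {out.2} {v1.1} {v1.2} {v3.1} {v3.2}, out.j its boundary


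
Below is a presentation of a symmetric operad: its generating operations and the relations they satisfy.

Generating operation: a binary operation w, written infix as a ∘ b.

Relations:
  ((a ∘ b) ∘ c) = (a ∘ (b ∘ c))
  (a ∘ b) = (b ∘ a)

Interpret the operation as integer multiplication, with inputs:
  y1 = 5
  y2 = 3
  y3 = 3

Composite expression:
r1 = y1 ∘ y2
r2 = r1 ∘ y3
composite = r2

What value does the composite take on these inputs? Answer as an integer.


45

(y1 ∘ y2) = 15
((y1 ∘ y2) ∘ y3) = 45


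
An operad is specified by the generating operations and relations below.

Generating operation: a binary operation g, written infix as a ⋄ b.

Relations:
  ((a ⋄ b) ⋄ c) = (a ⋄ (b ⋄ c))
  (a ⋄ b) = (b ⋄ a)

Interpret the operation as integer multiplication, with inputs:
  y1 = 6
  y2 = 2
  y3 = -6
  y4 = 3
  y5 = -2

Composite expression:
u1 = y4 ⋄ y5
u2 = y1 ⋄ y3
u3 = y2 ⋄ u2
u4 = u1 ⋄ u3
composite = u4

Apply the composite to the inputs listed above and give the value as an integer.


(y4 ⋄ y5) = -6
(y1 ⋄ y3) = -36
(y2 ⋄ (y1 ⋄ y3)) = -72
((y4 ⋄ y5) ⋄ (y2 ⋄ (y1 ⋄ y3))) = 432

432


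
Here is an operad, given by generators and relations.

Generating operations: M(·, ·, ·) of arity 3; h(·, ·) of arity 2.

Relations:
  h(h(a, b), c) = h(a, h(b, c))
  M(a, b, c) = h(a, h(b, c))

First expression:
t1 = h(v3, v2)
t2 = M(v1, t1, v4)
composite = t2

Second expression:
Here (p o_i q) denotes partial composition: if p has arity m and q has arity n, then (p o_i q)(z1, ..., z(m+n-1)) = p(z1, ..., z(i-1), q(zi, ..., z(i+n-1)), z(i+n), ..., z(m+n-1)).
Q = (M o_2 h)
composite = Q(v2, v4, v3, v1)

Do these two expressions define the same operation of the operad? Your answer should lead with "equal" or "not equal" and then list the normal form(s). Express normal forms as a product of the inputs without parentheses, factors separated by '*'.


Reducing the first expression gives v1 * v3 * v2 * v4
Reducing the second expression gives v2 * v4 * v3 * v1
The normal forms differ: not equal.

not equal — first v1 * v3 * v2 * v4, second v2 * v4 * v3 * v1


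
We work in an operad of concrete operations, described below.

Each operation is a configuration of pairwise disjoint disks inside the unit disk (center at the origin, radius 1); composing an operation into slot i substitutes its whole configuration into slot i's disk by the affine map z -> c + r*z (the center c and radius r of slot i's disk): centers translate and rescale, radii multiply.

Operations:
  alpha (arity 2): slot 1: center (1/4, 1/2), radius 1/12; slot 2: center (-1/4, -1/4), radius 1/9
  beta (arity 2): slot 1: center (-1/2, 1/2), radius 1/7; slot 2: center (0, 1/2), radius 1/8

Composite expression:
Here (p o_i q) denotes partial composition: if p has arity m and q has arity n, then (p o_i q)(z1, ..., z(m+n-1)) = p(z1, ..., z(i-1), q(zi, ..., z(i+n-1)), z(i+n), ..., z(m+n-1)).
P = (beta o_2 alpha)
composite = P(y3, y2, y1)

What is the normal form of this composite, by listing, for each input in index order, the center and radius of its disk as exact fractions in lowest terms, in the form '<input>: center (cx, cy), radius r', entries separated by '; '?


y1: center (-1/32, 15/32), radius 1/72; y2: center (1/32, 9/16), radius 1/96; y3: center (-1/2, 1/2), radius 1/7


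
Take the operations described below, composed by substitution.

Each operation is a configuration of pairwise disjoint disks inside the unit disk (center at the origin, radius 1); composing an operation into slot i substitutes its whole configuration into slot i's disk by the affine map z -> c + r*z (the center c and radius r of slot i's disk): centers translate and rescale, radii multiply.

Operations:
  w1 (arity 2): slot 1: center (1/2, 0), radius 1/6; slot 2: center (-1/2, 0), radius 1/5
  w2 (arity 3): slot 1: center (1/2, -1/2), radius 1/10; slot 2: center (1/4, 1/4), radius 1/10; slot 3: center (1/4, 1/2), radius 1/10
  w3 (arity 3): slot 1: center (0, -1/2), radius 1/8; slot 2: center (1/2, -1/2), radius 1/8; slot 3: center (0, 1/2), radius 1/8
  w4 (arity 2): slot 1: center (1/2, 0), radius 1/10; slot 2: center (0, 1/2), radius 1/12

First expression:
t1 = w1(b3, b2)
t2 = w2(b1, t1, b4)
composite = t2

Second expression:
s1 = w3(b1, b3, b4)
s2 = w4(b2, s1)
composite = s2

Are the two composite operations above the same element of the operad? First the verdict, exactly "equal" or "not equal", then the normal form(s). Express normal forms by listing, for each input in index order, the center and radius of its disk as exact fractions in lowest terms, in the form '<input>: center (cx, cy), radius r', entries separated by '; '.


Reducing the first expression gives b1: center (1/2, -1/2), radius 1/10; b2: center (1/5, 1/4), radius 1/50; b3: center (3/10, 1/4), radius 1/60; b4: center (1/4, 1/2), radius 1/10
Reducing the second expression gives b1: center (0, 11/24), radius 1/96; b2: center (1/2, 0), radius 1/10; b3: center (1/24, 11/24), radius 1/96; b4: center (0, 13/24), radius 1/96
Different reductions; not equal.

not equal — first b1: center (1/2, -1/2), radius 1/10; b2: center (1/5, 1/4), radius 1/50; b3: center (3/10, 1/4), radius 1/60; b4: center (1/4, 1/2), radius 1/10, second b1: center (0, 11/24), radius 1/96; b2: center (1/2, 0), radius 1/10; b3: center (1/24, 11/24), radius 1/96; b4: center (0, 13/24), radius 1/96


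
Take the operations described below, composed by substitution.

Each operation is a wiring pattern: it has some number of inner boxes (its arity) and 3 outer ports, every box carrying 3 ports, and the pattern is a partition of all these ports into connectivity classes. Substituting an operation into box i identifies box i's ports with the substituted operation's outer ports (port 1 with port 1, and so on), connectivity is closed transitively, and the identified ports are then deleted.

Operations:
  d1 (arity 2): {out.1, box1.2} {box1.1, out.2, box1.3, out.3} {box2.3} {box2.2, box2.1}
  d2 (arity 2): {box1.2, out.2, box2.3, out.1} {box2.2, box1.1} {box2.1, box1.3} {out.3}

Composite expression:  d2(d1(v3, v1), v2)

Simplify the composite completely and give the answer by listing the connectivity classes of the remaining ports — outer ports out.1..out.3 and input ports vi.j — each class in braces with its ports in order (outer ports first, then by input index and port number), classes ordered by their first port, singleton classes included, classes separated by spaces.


Connectivity passes through glued d2-boundaries; trace each wire chain.
stage d1: inputs (v3, v1), connectivity {out.1, v3.2} {out.2, out.3, v3.1, v3.3} {v1.1, v1.2} {v1.3}, out.j its boundary
stage d2: inputs (v3, v1, v2), connectivity {out.1, out.2, v2.1, v2.3, v3.1, v3.3} {out.3} {v1.1, v1.2} {v1.3} {v2.2, v3.2}, out.j its boundary

{out.1, out.2, v2.1, v2.3, v3.1, v3.3} {out.3} {v1.1, v1.2} {v1.3} {v2.2, v3.2}


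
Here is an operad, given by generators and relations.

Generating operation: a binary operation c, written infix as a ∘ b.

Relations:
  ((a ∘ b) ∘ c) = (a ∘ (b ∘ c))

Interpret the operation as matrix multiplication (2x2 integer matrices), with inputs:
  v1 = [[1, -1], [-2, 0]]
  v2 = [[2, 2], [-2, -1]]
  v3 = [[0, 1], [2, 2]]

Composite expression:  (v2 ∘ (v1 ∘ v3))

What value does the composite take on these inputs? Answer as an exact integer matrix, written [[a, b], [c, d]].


[[-4, -6], [4, 4]]

(v1 ∘ v3) = [[-2, -1], [0, -2]]
(v2 ∘ (v1 ∘ v3)) = [[-4, -6], [4, 4]]


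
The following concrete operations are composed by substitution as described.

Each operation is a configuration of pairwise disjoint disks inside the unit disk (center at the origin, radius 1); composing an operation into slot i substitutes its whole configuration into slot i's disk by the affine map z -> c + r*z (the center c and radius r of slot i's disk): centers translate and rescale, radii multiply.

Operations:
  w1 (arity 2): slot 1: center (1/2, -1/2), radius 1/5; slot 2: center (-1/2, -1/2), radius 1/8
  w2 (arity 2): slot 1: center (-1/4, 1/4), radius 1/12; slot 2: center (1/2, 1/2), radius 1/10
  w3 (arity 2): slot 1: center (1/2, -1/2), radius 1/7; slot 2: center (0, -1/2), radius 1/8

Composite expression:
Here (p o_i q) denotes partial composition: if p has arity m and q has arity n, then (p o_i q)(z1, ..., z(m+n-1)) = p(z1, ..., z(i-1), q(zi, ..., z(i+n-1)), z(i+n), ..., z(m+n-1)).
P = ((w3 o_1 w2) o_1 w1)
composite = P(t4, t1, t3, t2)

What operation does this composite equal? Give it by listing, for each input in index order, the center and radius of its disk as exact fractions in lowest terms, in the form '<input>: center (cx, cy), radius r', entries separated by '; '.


t1: center (11/24, -79/168), radius 1/672; t2: center (0, -1/2), radius 1/8; t3: center (4/7, -3/7), radius 1/70; t4: center (79/168, -79/168), radius 1/420

Nesting under w3 composes maps z -> c + r*z down each t-path.
t4: after 3 affine steps, its disk has center (79/168, -79/168), radius 1/420
t1: after 3 affine steps, its disk has center (11/24, -79/168), radius 1/672
t3: after 2 affine steps, its disk has center (4/7, -3/7), radius 1/70
t2: after 1 affine step, its disk has center (0, -1/2), radius 1/8


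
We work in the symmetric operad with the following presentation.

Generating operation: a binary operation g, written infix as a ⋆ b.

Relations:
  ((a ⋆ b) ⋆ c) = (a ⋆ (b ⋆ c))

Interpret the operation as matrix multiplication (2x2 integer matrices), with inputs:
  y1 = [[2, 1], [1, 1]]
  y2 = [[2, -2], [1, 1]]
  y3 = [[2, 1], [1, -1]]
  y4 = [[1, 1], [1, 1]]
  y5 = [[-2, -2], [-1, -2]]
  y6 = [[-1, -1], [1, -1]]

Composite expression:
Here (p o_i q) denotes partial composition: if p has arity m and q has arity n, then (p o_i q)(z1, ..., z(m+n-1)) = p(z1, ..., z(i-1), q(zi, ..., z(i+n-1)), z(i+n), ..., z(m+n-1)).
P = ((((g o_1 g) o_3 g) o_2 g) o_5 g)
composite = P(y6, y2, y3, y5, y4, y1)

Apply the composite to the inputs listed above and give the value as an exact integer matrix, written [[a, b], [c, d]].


(y2 ⋆ y3) = [[2, 4], [3, 0]]
(y6 ⋆ (y2 ⋆ y3)) = [[-5, -4], [-1, 4]]
(y4 ⋆ y1) = [[3, 2], [3, 2]]
(y5 ⋆ (y4 ⋆ y1)) = [[-12, -8], [-9, -6]]
((y6 ⋆ (y2 ⋆ y3)) ⋆ (y5 ⋆ (y4 ⋆ y1))) = [[96, 64], [-24, -16]]

[[96, 64], [-24, -16]]


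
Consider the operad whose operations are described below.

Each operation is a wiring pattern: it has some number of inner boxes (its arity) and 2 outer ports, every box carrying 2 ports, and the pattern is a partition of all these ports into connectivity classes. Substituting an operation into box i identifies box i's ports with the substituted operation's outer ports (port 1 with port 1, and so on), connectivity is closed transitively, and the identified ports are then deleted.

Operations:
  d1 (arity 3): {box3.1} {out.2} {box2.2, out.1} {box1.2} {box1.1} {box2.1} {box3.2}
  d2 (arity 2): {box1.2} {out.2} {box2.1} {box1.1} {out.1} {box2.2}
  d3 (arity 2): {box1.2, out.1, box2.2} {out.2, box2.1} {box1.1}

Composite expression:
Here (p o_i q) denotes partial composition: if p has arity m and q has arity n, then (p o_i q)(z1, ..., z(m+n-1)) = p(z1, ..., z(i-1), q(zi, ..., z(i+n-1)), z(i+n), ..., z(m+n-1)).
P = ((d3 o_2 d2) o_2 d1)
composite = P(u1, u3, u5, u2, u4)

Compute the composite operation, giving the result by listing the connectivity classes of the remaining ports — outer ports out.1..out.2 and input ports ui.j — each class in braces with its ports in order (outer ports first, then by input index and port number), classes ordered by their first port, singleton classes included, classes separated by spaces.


Treat the ports identified at d3 as solder joints: merge, then drop.
stage d1: inputs (u3, u5, u2), connectivity {out.1, u5.2} {out.2} {u2.1} {u2.2} {u3.1} {u3.2} {u5.1}, out.j its boundary
stage d2: inputs (u3, u5, u2, u4), connectivity {out.1} {out.2} {u2.1} {u2.2} {u3.1} {u3.2} {u4.1} {u4.2} {u5.1} {u5.2}, out.j its boundary
stage d3: inputs (u1, u3, u5, u2, u4), connectivity {out.1, u1.2} {out.2} {u1.1} {u2.1} {u2.2} {u3.1} {u3.2} {u4.1} {u4.2} {u5.1} {u5.2}, out.j its boundary

{out.1, u1.2} {out.2} {u1.1} {u2.1} {u2.2} {u3.1} {u3.2} {u4.1} {u4.2} {u5.1} {u5.2}


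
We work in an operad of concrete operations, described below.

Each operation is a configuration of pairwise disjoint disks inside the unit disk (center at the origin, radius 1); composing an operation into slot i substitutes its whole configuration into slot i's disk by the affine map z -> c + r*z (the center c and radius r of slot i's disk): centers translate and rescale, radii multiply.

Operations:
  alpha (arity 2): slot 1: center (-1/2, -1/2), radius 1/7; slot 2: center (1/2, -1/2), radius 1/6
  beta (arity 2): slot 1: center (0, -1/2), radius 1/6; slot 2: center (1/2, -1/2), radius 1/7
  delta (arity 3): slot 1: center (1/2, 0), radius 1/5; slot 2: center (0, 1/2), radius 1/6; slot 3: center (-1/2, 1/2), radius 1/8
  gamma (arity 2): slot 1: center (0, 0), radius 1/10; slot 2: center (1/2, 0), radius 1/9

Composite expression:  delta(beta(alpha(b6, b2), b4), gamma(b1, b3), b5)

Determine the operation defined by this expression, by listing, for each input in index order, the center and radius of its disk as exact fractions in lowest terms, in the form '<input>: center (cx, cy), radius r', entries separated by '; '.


b1: center (0, 1/2), radius 1/60; b2: center (31/60, -7/60), radius 1/180; b3: center (1/12, 1/2), radius 1/54; b4: center (3/5, -1/10), radius 1/35; b5: center (-1/2, 1/2), radius 1/8; b6: center (29/60, -7/60), radius 1/210

Each b-disk chains the slot maps above it in delta; radii multiply.
b6: after 3 affine steps, its disk has center (29/60, -7/60), radius 1/210
b2: after 3 affine steps, its disk has center (31/60, -7/60), radius 1/180
b4: after 2 affine steps, its disk has center (3/5, -1/10), radius 1/35
b1: after 2 affine steps, its disk has center (0, 1/2), radius 1/60
b3: after 2 affine steps, its disk has center (1/12, 1/2), radius 1/54
b5: after 1 affine step, its disk has center (-1/2, 1/2), radius 1/8


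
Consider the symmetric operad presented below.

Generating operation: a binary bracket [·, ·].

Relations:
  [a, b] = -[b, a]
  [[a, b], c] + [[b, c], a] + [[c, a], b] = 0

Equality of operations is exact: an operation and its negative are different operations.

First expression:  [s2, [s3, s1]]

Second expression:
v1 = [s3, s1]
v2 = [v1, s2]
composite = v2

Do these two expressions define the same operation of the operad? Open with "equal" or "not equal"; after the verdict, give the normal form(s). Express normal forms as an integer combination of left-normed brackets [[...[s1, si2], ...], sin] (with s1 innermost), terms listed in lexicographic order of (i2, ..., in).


The first expression reduces to [[s1, s3], s2]
The second expression reduces to -[[s1, s3], s2]
The normal forms differ: not equal.

not equal — first [[s1, s3], s2], second -[[s1, s3], s2]


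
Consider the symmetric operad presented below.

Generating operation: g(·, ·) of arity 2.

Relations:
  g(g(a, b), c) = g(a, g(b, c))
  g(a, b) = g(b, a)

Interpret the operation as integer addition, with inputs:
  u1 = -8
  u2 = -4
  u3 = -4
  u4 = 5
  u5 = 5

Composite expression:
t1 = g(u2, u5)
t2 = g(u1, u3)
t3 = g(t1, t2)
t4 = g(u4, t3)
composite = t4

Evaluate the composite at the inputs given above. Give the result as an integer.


-6

g(u2, u5) = 1
g(u1, u3) = -12
g(g(u2, u5), g(u1, u3)) = -11
g(u4, g(g(u2, u5), g(u1, u3))) = -6


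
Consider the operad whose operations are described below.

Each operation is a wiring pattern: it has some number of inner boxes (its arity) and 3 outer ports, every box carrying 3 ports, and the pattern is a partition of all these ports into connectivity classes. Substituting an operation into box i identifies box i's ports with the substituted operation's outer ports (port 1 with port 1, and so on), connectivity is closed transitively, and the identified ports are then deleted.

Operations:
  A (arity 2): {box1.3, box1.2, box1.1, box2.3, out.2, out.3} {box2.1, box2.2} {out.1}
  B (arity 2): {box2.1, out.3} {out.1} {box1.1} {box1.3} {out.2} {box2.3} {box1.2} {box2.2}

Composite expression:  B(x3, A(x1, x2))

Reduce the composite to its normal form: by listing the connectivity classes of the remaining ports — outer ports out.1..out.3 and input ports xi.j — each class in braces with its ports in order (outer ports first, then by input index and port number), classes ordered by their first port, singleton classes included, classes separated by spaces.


{out.1} {out.2} {out.3} {x1.1, x1.2, x1.3, x2.3} {x2.1, x2.2} {x3.1} {x3.2} {x3.3}


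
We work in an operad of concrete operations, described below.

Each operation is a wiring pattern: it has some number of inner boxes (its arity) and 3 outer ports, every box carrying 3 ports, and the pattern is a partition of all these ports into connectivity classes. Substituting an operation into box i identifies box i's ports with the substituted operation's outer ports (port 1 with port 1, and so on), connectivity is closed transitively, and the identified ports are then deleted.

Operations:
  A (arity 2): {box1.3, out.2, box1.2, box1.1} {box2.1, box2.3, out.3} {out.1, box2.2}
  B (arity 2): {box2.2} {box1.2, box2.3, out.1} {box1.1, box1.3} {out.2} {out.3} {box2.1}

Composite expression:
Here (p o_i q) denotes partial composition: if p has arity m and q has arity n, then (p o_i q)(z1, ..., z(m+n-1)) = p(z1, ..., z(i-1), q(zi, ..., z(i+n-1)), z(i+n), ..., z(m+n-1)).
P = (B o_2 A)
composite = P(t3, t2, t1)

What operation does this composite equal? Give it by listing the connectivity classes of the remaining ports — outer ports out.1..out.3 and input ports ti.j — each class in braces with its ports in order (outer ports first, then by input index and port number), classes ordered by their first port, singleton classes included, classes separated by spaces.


Two ports join when wires chain via B-identified ports.
after A, the pattern on (t2, t1) reads {out.1, t1.2} {out.2, t2.1, t2.2, t2.3} {out.3, t1.1, t1.3} (out.j = its outer ports)
after B, the pattern on (t3, t2, t1) reads {out.1, t1.1, t1.3, t3.2} {out.2} {out.3} {t1.2} {t2.1, t2.2, t2.3} {t3.1, t3.3} (out.j = its outer ports)

{out.1, t1.1, t1.3, t3.2} {out.2} {out.3} {t1.2} {t2.1, t2.2, t2.3} {t3.1, t3.3}


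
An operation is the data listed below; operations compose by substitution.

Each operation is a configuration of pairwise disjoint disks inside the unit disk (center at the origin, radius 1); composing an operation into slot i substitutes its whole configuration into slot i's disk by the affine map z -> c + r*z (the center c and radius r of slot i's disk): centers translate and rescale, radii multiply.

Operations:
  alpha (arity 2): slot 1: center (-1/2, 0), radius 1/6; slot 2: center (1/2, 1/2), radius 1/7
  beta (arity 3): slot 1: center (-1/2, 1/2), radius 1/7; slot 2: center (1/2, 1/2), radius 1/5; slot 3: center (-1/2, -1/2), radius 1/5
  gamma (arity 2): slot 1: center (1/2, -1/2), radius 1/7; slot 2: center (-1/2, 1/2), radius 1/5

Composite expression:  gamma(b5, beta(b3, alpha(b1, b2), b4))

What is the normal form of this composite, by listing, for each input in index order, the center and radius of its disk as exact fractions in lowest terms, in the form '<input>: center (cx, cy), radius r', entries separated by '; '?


Follow each b-input down from gamma: c' goes to c + r*c', radius to r*r'.
b5 passes through 1 substitution, ending at center (1/2, -1/2), radius 1/7
b3 passes through 2 substitutions, ending at center (-3/5, 3/5), radius 1/35
b1 passes through 3 substitutions, ending at center (-21/50, 3/5), radius 1/150
b2 passes through 3 substitutions, ending at center (-19/50, 31/50), radius 1/175
b4 passes through 2 substitutions, ending at center (-3/5, 2/5), radius 1/25

b1: center (-21/50, 3/5), radius 1/150; b2: center (-19/50, 31/50), radius 1/175; b3: center (-3/5, 3/5), radius 1/35; b4: center (-3/5, 2/5), radius 1/25; b5: center (1/2, -1/2), radius 1/7


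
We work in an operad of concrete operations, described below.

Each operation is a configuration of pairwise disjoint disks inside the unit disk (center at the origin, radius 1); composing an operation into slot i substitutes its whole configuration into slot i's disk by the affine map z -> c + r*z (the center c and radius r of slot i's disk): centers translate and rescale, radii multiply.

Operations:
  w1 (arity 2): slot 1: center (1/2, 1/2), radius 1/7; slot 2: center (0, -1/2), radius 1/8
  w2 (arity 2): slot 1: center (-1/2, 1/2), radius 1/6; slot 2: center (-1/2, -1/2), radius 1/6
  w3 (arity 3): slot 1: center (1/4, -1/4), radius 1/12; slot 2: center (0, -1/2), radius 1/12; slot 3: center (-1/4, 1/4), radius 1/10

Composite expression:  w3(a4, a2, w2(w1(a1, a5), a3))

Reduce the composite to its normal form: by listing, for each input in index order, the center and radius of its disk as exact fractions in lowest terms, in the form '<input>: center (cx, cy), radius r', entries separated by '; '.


Nesting under w3 composes maps z -> c + r*z down each a-path.
tracing a4 down its 1-map path: center (1/4, -1/4), radius 1/12
tracing a2 down its 1-map path: center (0, -1/2), radius 1/12
tracing a1 down its 3-map path: center (-7/24, 37/120), radius 1/420
tracing a5 down its 3-map path: center (-3/10, 7/24), radius 1/480
tracing a3 down its 2-map path: center (-3/10, 1/5), radius 1/60

a1: center (-7/24, 37/120), radius 1/420; a2: center (0, -1/2), radius 1/12; a3: center (-3/10, 1/5), radius 1/60; a4: center (1/4, -1/4), radius 1/12; a5: center (-3/10, 7/24), radius 1/480


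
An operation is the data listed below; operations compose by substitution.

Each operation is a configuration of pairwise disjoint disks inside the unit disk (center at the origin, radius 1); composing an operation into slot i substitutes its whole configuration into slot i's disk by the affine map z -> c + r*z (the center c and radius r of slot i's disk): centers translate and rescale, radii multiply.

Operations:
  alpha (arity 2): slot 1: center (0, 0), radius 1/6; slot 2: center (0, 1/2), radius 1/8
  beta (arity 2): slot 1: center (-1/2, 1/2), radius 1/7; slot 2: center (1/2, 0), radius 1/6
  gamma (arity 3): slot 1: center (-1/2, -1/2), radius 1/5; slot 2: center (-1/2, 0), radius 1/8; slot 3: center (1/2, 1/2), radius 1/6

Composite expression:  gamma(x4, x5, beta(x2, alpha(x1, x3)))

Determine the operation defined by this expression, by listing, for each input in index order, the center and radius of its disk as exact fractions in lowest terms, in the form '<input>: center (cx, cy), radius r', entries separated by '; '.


x1: center (7/12, 1/2), radius 1/216; x2: center (5/12, 7/12), radius 1/42; x3: center (7/12, 37/72), radius 1/288; x4: center (-1/2, -1/2), radius 1/5; x5: center (-1/2, 0), radius 1/8

Only the slot chain above each x matters under gamma; compose those maps.
x4: after 1 affine step, its disk has center (-1/2, -1/2), radius 1/5
x5: after 1 affine step, its disk has center (-1/2, 0), radius 1/8
x2: after 2 affine steps, its disk has center (5/12, 7/12), radius 1/42
x1: after 3 affine steps, its disk has center (7/12, 1/2), radius 1/216
x3: after 3 affine steps, its disk has center (7/12, 37/72), radius 1/288


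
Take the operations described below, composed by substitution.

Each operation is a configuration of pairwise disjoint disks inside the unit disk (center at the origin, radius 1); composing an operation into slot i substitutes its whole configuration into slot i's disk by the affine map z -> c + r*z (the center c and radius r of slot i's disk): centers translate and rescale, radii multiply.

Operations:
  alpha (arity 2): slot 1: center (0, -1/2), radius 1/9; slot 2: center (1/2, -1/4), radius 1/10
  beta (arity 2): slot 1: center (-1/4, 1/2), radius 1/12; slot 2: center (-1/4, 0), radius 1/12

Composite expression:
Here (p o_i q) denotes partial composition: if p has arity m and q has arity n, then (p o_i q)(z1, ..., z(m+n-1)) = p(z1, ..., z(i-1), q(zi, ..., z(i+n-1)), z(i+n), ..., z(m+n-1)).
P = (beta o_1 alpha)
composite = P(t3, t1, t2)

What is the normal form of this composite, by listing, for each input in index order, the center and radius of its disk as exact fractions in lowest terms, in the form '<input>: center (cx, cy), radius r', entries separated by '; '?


t1: center (-5/24, 23/48), radius 1/120; t2: center (-1/4, 0), radius 1/12; t3: center (-1/4, 11/24), radius 1/108

Nesting under beta composes maps z -> c + r*z down each t-path.
t3: after 2 affine steps, its disk has center (-1/4, 11/24), radius 1/108
t1: after 2 affine steps, its disk has center (-5/24, 23/48), radius 1/120
t2: after 1 affine step, its disk has center (-1/4, 0), radius 1/12
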